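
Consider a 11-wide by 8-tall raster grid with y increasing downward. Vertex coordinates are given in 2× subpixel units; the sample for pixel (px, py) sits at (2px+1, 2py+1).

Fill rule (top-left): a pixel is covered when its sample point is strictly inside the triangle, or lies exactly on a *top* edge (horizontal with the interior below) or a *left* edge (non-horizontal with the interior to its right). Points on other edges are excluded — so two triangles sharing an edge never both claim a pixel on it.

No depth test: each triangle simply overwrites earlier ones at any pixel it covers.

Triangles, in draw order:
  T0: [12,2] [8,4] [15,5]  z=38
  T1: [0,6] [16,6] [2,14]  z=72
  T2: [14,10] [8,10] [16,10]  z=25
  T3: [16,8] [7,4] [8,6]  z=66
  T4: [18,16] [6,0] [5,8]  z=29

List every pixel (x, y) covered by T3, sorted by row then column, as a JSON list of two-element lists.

T0:
  2·area = 18  (B↔C swapped to make it positive)
  edge (12, 2)→(15, 5): d=(3,3) right/bottom  bias=-1
  edge (15, 5)→(8, 4): d=(-7,-1) top-left  bias=+0
  edge (8, 4)→(12, 2): d=(4,-2) top-left  bias=+0
    (5,0)@(11, 1): e=[0,24,-6] → ·  [on edge]
    (0,1)@(1, 3): e=[36,0,-18] → ·  [on edge]
    (5,1)@(11, 3): e=[6,10,2] → #
    (6,1)@(13, 3): e=[0,12,6] → ·  [on edge]
    (5,2)@(11, 5): e=[12,-4,10] → ·
    (7,2)@(15, 5): e=[0,0,18] → ·  [on edge]
    (8,3)@(17, 7): e=[0,-12,30] → ·  [on edge]
    (9,4)@(19, 9): e=[0,-24,42] → ·  [on edge]
    (10,5)@(21, 11): e=[0,-36,54] → ·  [on edge]
  covered (1 px):
    · · · · · · · · · · ·
    · · · · · # · · · · ·
    · · · · · · · · · · ·
    · · · · · · · · · · ·
    · · · · · · · · · · ·
    · · · · · · · · · · ·
    · · · · · · · · · · ·
    · · · · · · · · · · ·
T1:
  2·area = 128
  edge (0, 6)→(16, 6): d=(16,0) top-left  bias=+0
  edge (16, 6)→(2, 14): d=(-14,8) right/bottom  bias=-1
  edge (2, 14)→(0, 6): d=(-2,-8) top-left  bias=+0
    (0,3)@(1, 7): e=[16,106,6] → #
    (1,3)@(3, 7): e=[16,90,22] → #
    (2,3)@(5, 7): e=[16,74,38] → #
    (3,3)@(7, 7): e=[16,58,54] → #
    (4,3)@(9, 7): e=[16,42,70] → #
    (5,3)@(11, 7): e=[16,26,86] → #
    (6,3)@(13, 7): e=[16,10,102] → #
    (7,3)@(15, 7): e=[16,-6,118] → ·
    (0,4)@(1, 9): e=[48,78,2] → #
    (5,4)@(11, 9): e=[48,-2,82] → ·
    (6,4)@(13, 9): e=[48,-18,98] → ·
    (0,5)@(1, 11): e=[80,50,-2] → ·
  covered (16 px):
    · · · · · · · · · · ·
    · · · · · · · · · · ·
    · · · · · · · · · · ·
    # # # # # # # · · · ·
    # # # # # · · · · · ·
    · # # # · · · · · · ·
    · # · · · · · · · · ·
    · · · · · · · · · · ·
T2:
  degenerate (2·area = 0) — covers nothing
T3:
  2·area = 14  (B↔C swapped to make it positive)
  edge (16, 8)→(8, 6): d=(-8,-2) top-left  bias=+0
  edge (8, 6)→(7, 4): d=(-1,-2) top-left  bias=+0
  edge (7, 4)→(16, 8): d=(9,4) right/bottom  bias=-1
    (4,2)@(9, 5): e=[10,3,1] → #
    (5,2)@(11, 5): e=[14,7,-7] → ·
    (4,3)@(9, 7): e=[-6,1,19] → ·
    (6,3)@(13, 7): e=[2,9,3] → #
    (7,3)@(15, 7): e=[6,13,-5] → ·
    (6,4)@(13, 9): e=[-14,7,21] → ·
  covered (2 px):
    · · · · · · · · · · ·
    · · · · · · · · · · ·
    · · · · # · · · · · ·
    · · · · · · # · · · ·
    · · · · · · · · · · ·
    · · · · · · · · · · ·
    · · · · · · · · · · ·
    · · · · · · · · · · ·
T4:
  2·area = 112  (B↔C swapped to make it positive)
  edge (18, 16)→(5, 8): d=(-13,-8) top-left  bias=+0
  edge (5, 8)→(6, 0): d=(1,-8) top-left  bias=+0
  edge (6, 0)→(18, 16): d=(12,16) right/bottom  bias=-1
    (3,1)@(7, 3): e=[81,11,20] → #
    (4,1)@(9, 3): e=[97,27,-12] → ·
    (3,2)@(7, 5): e=[55,13,44] → #
    (4,2)@(9, 5): e=[71,29,12] → #
    (5,2)@(11, 5): e=[87,45,-20] → ·
    (3,3)@(7, 7): e=[29,15,68] → #
    (5,3)@(11, 7): e=[61,47,4] → #
    (6,3)@(13, 7): e=[77,63,-28] → ·
    (3,4)@(7, 9): e=[3,17,92] → #
    (6,4)@(13, 9): e=[51,65,-4] → ·
    (3,5)@(7, 11): e=[-23,19,116] → ·
    (4,5)@(9, 11): e=[-7,35,84] → ·
  covered (13 px):
    · · · · · · · · · · ·
    · · · # · · · · · · ·
    · · · # # · · · · · ·
    · · · # # # · · · · ·
    · · · # # # · · · · ·
    · · · · · # # · · · ·
    · · · · · · · # · · ·
    · · · · · · · · # · ·

Result: [[4,2],[6,3]]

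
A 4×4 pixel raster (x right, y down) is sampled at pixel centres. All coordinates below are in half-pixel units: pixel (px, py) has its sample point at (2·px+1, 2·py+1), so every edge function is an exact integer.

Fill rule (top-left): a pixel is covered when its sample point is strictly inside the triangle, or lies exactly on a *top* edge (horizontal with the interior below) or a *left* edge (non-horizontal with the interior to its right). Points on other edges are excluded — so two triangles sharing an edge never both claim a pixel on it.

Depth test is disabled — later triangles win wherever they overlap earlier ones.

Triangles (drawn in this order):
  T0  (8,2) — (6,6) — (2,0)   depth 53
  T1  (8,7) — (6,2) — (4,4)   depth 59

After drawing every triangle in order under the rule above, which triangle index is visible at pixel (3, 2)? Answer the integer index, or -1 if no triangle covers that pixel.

T0:
  2·area = 28
  edge (8, 2)→(6, 6): d=(-2,4) right/bottom  bias=-1
  edge (6, 6)→(2, 0): d=(-4,-6) top-left  bias=+0
  edge (2, 0)→(8, 2): d=(6,2) right/bottom  bias=-1
    (1,0)@(3, 1): e=[22,2,4] → █
    (2,0)@(5, 1): e=[14,14,0] → ·  [on edge]
    (1,1)@(3, 3): e=[18,-6,16] → ·
    (2,1)@(5, 3): e=[10,6,12] → █
    (3,1)@(7, 3): e=[2,18,8] → █
    (2,2)@(5, 5): e=[6,-2,24] → ·
    (3,2)@(7, 5): e=[-2,10,20] → ·
  covered (3 px):
    · █ · ·
    · · █ █
    · · · ·
    · · · ·
T1:
  2·area = 14  (B↔C swapped to make it positive)
  edge (8, 7)→(4, 4): d=(-4,-3) top-left  bias=+0
  edge (4, 4)→(6, 2): d=(2,-2) top-left  bias=+0
  edge (6, 2)→(8, 7): d=(2,5) right/bottom  bias=-1
    (3,0)@(7, 1): e=[21,0,-7] → ·  [on edge]
    (2,1)@(5, 3): e=[7,0,7] → █  [on edge]
    (3,1)@(7, 3): e=[13,4,-3] → ·
    (1,2)@(3, 5): e=[-7,0,21] → ·  [on edge]
    (2,2)@(5, 5): e=[-1,4,11] → ·
    (3,2)@(7, 5): e=[5,8,1] → █
    (0,3)@(1, 7): e=[-21,0,35] → ·  [on edge]
    (3,3)@(7, 7): e=[-3,12,5] → ·
  covered (2 px):
    · · · ·
    · · █ ·
    · · · █
    · · · ·

Z-buffer (winner per pixel, '.' = empty):
  . 0 . .
  . . 1 0
  . . . 1
  . . . .

Result: 1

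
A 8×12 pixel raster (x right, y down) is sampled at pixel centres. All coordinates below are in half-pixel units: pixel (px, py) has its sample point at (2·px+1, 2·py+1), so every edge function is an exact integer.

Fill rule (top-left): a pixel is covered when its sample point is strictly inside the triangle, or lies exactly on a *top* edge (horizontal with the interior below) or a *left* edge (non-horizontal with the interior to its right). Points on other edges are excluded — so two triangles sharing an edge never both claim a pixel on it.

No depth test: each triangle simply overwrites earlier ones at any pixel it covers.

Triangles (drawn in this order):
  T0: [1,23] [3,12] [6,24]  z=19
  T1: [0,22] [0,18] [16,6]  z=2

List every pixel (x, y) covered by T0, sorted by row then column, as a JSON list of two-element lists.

T0:
  2·area = 57
  edge (1, 23)→(3, 12): d=(2,-11) top-left  bias=+0
  edge (3, 12)→(6, 24): d=(3,12) right/bottom  bias=-1
  edge (6, 24)→(1, 23): d=(-5,-1) top-left  bias=+0
    (2,0)@(5, 1): e=[0,-57,114] → .  [on edge]
    (1,6)@(3, 13): e=[2,3,52] → X
    (2,6)@(5, 13): e=[24,-21,54] → .
    (1,7)@(3, 15): e=[6,9,42] → X
    (2,7)@(5, 15): e=[28,-15,44] → .
    (1,8)@(3, 17): e=[10,15,32] → X
    (2,8)@(5, 17): e=[32,-9,34] → .
    (1,9)@(3, 19): e=[14,21,22] → X
    (2,9)@(5, 19): e=[36,-3,24] → .
    (1,10)@(3, 21): e=[18,27,12] → X
    (2,10)@(5, 21): e=[40,3,14] → X
    (3,10)@(7, 21): e=[62,-21,16] → .
    (0,11)@(1, 23): e=[0,57,0] → X  [on edge]
  covered (9 px):
    . . . . . . . .
    . . . . . . . .
    . . . . . . . .
    . . . . . . . .
    . . . . . . . .
    . . . . . . . .
    . X . . . . . .
    . X . . . . . .
    . X . . . . . .
    . X . . . . . .
    . X X . . . . .
    X X X . . . . .
T1:
  2·area = 64
  edge (0, 22)→(0, 18): d=(0,-4) top-left  bias=+0
  edge (0, 18)→(16, 6): d=(16,-12) top-left  bias=+0
  edge (16, 6)→(0, 22): d=(-16,16) right/bottom  bias=-1
    (7,3)@(15, 7): e=[60,4,0] → .  [on edge]
    (6,4)@(13, 9): e=[52,12,0] → .  [on edge]
    (5,5)@(11, 11): e=[44,20,0] → .  [on edge]
    (3,6)@(7, 13): e=[28,4,32] → X
    (4,6)@(9, 13): e=[36,28,0] → .  [on edge]
    (2,7)@(5, 15): e=[20,12,32] → X
    (3,7)@(7, 15): e=[28,36,0] → .  [on edge]
    (1,8)@(3, 17): e=[12,20,32] → X
    (2,8)@(5, 17): e=[20,44,0] → .  [on edge]
    (0,9)@(1, 19): e=[4,28,32] → X
    (1,9)@(3, 19): e=[12,52,0] → .  [on edge]
    (0,10)@(1, 21): e=[4,60,0] → .  [on edge]
  covered (4 px):
    . . . . . . . .
    . . . . . . . .
    . . . . . . . .
    . . . . . . . .
    . . . . . . . .
    . . . . . . . .
    . . . X . . . .
    . . X . . . . .
    . X . . . . . .
    X . . . . . . .
    . . . . . . . .
    . . . . . . . .

Answer: [[1,6],[1,7],[1,8],[1,9],[1,10],[2,10],[0,11],[1,11],[2,11]]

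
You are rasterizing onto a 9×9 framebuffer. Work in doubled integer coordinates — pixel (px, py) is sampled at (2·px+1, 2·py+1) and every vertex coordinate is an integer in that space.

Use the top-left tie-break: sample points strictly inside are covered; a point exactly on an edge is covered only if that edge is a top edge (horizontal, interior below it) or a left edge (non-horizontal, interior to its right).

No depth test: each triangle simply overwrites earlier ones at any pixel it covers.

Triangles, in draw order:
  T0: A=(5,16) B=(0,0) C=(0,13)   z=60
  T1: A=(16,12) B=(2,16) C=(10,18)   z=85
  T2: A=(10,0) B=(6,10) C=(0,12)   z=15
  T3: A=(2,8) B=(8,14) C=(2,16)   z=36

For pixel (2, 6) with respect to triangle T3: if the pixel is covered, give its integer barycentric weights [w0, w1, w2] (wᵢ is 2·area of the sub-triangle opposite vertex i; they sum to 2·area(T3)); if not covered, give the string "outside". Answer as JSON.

T0:
  2·area = 65  (B↔C swapped to make it positive)
  edge (5, 16)→(0, 13): d=(-5,-3) top-left  bias=+0
  edge (0, 13)→(0, 0): d=(0,-13) top-left  bias=+0
  edge (0, 0)→(5, 16): d=(5,16) right/bottom  bias=-1
    (0,2)@(1, 5): e=[43,13,9] → X
    (1,2)@(3, 5): e=[49,39,-23] → .
    (0,3)@(1, 7): e=[33,13,19] → X
    (1,3)@(3, 7): e=[39,39,-13] → .
    (0,4)@(1, 9): e=[23,13,29] → X
    (1,4)@(3, 9): e=[29,39,-3] → .
    (0,5)@(1, 11): e=[13,13,39] → X
    (1,5)@(3, 11): e=[19,39,7] → X
    (2,5)@(5, 11): e=[25,65,-25] → .
    (0,6)@(1, 13): e=[3,13,49] → X
    (2,6)@(5, 13): e=[15,65,-15] → .
    (0,7)@(1, 15): e=[-7,13,59] → .
  covered (7 px):
    . . . . . . . . .
    . . . . . . . . .
    X . . . . . . . .
    X . . . . . . . .
    X . . . . . . . .
    X X . . . . . . .
    X X . . . . . . .
    . . . . . . . . .
    . . . . . . . . .
T1:
  2·area = 60  (B↔C swapped to make it positive)
  edge (16, 12)→(10, 18): d=(-6,6) right/bottom  bias=-1
  edge (10, 18)→(2, 16): d=(-8,-2) top-left  bias=+0
  edge (2, 16)→(16, 12): d=(14,-4) top-left  bias=+0
    (8,5)@(17, 11): e=[0,70,-10] → .  [on edge]
    (6,6)@(13, 13): e=[12,46,2] → X
    (7,6)@(15, 13): e=[0,50,10] → .  [on edge]
    (3,7)@(7, 15): e=[36,18,6] → X
    (4,7)@(9, 15): e=[24,22,14] → X
    (5,7)@(11, 15): e=[12,26,22] → X
    (6,7)@(13, 15): e=[0,30,30] → .  [on edge]
    (3,8)@(7, 17): e=[24,2,34] → X
    (5,8)@(11, 17): e=[0,10,50] → .  [on edge]
  covered (6 px):
    . . . . . . . . .
    . . . . . . . . .
    . . . . . . . . .
    . . . . . . . . .
    . . . . . . . . .
    . . . . . . . . .
    . . . . . . X . .
    . . . X X X . . .
    . . . X X . . . .
T2:
  2·area = 52
  edge (10, 0)→(6, 10): d=(-4,10) right/bottom  bias=-1
  edge (6, 10)→(0, 12): d=(-6,2) right/bottom  bias=-1
  edge (0, 12)→(10, 0): d=(10,-12) top-left  bias=+0
    (3,2)@(7, 5): e=[10,28,14] → X
    (4,2)@(9, 5): e=[-10,24,38] → .
    (2,3)@(5, 7): e=[22,20,10] → X
    (4,3)@(9, 7): e=[-18,12,58] → .
    (7,3)@(15, 7): e=[-78,0,130] → .  [on edge]
    (1,4)@(3, 9): e=[34,12,6] → X
    (3,4)@(7, 9): e=[-6,4,54] → .
    (4,4)@(9, 9): e=[-26,0,78] → .  [on edge]
    (0,5)@(1, 11): e=[46,4,2] → X
    (1,5)@(3, 11): e=[26,0,26] → .  [on edge]
    (2,5)@(5, 11): e=[6,-4,50] → .
    (0,6)@(1, 13): e=[38,-8,22] → .
  covered (6 px):
    . . . . . . . . .
    . . . . . . . . .
    . . . X . . . . .
    . . X X . . . . .
    . X X . . . . . .
    X . . . . . . . .
    . . . . . . . . .
    . . . . . . . . .
    . . . . . . . . .
T3:
  2·area = 48
  edge (2, 8)→(8, 14): d=(6,6) right/bottom  bias=-1
  edge (8, 14)→(2, 16): d=(-6,2) right/bottom  bias=-1
  edge (2, 16)→(2, 8): d=(0,-8) top-left  bias=+0
    (0,3)@(1, 7): e=[0,56,-8] → .  [on edge]
    (1,4)@(3, 9): e=[0,40,8] → .  [on edge]
    (1,5)@(3, 11): e=[12,28,8] → X
    (2,5)@(5, 11): e=[0,24,24] → .  [on edge]
    (8,5)@(17, 11): e=[-72,0,120] → .  [on edge]
    (1,6)@(3, 13): e=[24,16,8] → X
    (2,6)@(5, 13): e=[12,12,24] → X
    (3,6)@(7, 13): e=[0,8,40] → .  [on edge]
    (5,6)@(11, 13): e=[-24,0,72] → .  [on edge]
    (1,7)@(3, 15): e=[36,4,8] → X
    (2,7)@(5, 15): e=[24,0,24] → .  [on edge]
    (4,7)@(9, 15): e=[0,-8,56] → .  [on edge]
    (5,8)@(11, 17): e=[0,-24,72] → .  [on edge]
  covered (4 px):
    . . . . . . . . .
    . . . . . . . . .
    . . . . . . . . .
    . . . . . . . . .
    . . . . . . . . .
    . X . . . . . . .
    . X X . . . . . .
    . X . . . . . . .
    . . . . . . . . .

Answer: [12,24,12]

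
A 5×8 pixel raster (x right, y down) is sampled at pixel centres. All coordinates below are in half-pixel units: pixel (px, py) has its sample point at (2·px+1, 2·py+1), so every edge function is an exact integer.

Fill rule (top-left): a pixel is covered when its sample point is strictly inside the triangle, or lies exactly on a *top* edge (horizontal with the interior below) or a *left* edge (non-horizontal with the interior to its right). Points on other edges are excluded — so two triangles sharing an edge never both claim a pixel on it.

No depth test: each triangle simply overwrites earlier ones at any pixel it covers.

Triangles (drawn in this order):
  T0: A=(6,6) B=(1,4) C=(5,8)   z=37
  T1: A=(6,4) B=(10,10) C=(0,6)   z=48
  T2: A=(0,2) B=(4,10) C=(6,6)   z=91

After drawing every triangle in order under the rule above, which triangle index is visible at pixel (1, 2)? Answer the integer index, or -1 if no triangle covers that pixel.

T0:
  2·area = 12  (B↔C swapped to make it positive)
  edge (6, 6)→(5, 8): d=(-1,2) right/bottom  bias=-1
  edge (5, 8)→(1, 4): d=(-4,-4) top-left  bias=+0
  edge (1, 4)→(6, 6): d=(5,2) right/bottom  bias=-1
    (1,2)@(3, 5): e=[7,4,1] → █
    (2,2)@(5, 5): e=[3,12,-3] → ·
    (1,3)@(3, 7): e=[5,-4,11] → ·
    (2,3)@(5, 7): e=[1,4,7] → █
    (3,3)@(7, 7): e=[-3,12,3] → ·
    (2,4)@(5, 9): e=[-1,-4,17] → ·
  covered (2 px):
    · · · · ·
    · · · · ·
    · █ · · ·
    · · █ · ·
    · · · · ·
    · · · · ·
    · · · · ·
    · · · · ·
T1:
  2·area = 44
  edge (6, 4)→(10, 10): d=(4,6) right/bottom  bias=-1
  edge (10, 10)→(0, 6): d=(-10,-4) top-left  bias=+0
  edge (0, 6)→(6, 4): d=(6,-2) top-left  bias=+0
    (4,1)@(9, 3): e=[-22,66,0] → ·  [on edge]
    (1,2)@(3, 5): e=[22,22,0] → █  [on edge]
    (2,2)@(5, 5): e=[10,30,4] → █
    (3,2)@(7, 5): e=[-2,38,8] → ·
    (1,3)@(3, 7): e=[30,2,12] → █
    (3,3)@(7, 7): e=[6,18,20] → █
    (4,3)@(9, 7): e=[-6,26,24] → ·
    (1,4)@(3, 9): e=[38,-18,24] → ·
    (2,4)@(5, 9): e=[26,-10,28] → ·
    (3,4)@(7, 9): e=[14,-2,32] → ·
    (4,4)@(9, 9): e=[2,6,36] → █
    (4,5)@(9, 11): e=[10,-14,48] → ·
  covered (6 px):
    · · · · ·
    · · · · ·
    · █ █ · ·
    · █ █ █ ·
    · · · · █
    · · · · ·
    · · · · ·
    · · · · ·
T2:
  2·area = 32  (B↔C swapped to make it positive)
  edge (0, 2)→(6, 6): d=(6,4) right/bottom  bias=-1
  edge (6, 6)→(4, 10): d=(-2,4) right/bottom  bias=-1
  edge (4, 10)→(0, 2): d=(-4,-8) top-left  bias=+0
    (0,1)@(1, 3): e=[2,26,4] → █
    (1,1)@(3, 3): e=[-6,18,20] → ·
    (0,2)@(1, 5): e=[14,22,-4] → ·
    (1,2)@(3, 5): e=[6,14,12] → █
    (2,2)@(5, 5): e=[-2,6,28] → ·
    (1,3)@(3, 7): e=[18,10,4] → █
    (2,3)@(5, 7): e=[10,2,20] → █
    (3,3)@(7, 7): e=[2,-6,36] → ·
    (1,4)@(3, 9): e=[30,6,-4] → ·
    (2,4)@(5, 9): e=[22,-2,12] → ·
  covered (4 px):
    · · · · ·
    █ · · · ·
    · █ · · ·
    · █ █ · ·
    · · · · ·
    · · · · ·
    · · · · ·
    · · · · ·

Z-buffer (winner per pixel, '.' = empty):
  . . . . .
  2 . . . .
  . 2 1 . .
  . 2 2 1 .
  . . . . 1
  . . . . .
  . . . . .
  . . . . .

Final: 2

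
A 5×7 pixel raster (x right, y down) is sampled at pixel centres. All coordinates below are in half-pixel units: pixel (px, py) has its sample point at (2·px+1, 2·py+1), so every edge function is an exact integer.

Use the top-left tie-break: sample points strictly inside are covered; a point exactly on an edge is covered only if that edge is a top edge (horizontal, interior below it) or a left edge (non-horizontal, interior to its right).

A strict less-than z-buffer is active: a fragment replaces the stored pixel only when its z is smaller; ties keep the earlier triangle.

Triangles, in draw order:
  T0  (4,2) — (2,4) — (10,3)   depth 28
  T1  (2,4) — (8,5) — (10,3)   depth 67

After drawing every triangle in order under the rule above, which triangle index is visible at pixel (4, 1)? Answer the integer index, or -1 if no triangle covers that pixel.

T0:
  2·area = 14  (B↔C swapped to make it positive)
  edge (4, 2)→(10, 3): d=(6,1) right/bottom  bias=-1
  edge (10, 3)→(2, 4): d=(-8,1) right/bottom  bias=-1
  edge (2, 4)→(4, 2): d=(2,-2) top-left  bias=+0
    (2,0)@(5, 1): e=[-7,21,0] → .  [on edge]
    (1,1)@(3, 3): e=[7,7,0] → X  [on edge]
    (2,1)@(5, 3): e=[5,5,4] → X
    (3,1)@(7, 3): e=[3,3,8] → X
    (4,1)@(9, 3): e=[1,1,12] → X
    (0,2)@(1, 5): e=[21,-7,0] → .  [on edge]
    (1,2)@(3, 5): e=[19,-9,4] → .
    (2,2)@(5, 5): e=[17,-11,8] → .
    (3,2)@(7, 5): e=[15,-13,12] → .
    (4,2)@(9, 5): e=[13,-15,16] → .
  covered (4 px):
    . . . . .
    . X X X X
    . . . . .
    . . . . .
    . . . . .
    . . . . .
    . . . . .
T1:
  2·area = 14  (B↔C swapped to make it positive)
  edge (2, 4)→(10, 3): d=(8,-1) top-left  bias=+0
  edge (10, 3)→(8, 5): d=(-2,2) right/bottom  bias=-1
  edge (8, 5)→(2, 4): d=(-6,-1) top-left  bias=+0
  covered (0 px):
    . . . . .
    . . . . .
    . . . . .
    . . . . .
    . . . . .
    . . . . .
    . . . . .

Z-buffer (winner per pixel, '.' = empty):
  . . . . .
  . 0 0 0 0
  . . . . .
  . . . . .
  . . . . .
  . . . . .
  . . . . .

Final: 0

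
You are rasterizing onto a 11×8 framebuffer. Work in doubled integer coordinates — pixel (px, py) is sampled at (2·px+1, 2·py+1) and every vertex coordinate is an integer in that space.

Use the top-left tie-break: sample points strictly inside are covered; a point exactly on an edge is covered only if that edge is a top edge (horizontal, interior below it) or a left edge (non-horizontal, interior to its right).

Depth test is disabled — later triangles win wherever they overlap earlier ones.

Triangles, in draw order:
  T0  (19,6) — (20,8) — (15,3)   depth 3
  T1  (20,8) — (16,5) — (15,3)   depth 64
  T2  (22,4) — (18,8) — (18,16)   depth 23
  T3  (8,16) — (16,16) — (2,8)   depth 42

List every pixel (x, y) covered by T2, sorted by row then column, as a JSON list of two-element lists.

T0:
  2·area = 5
  edge (19, 6)→(20, 8): d=(1,2) right/bottom  bias=-1
  edge (20, 8)→(15, 3): d=(-5,-5) top-left  bias=+0
  edge (15, 3)→(19, 6): d=(4,3) right/bottom  bias=-1
    (6,0)@(13, 1): e=[7,0,-2] → ·  [on edge]
    (7,1)@(15, 3): e=[5,0,0] → ·  [on edge]
    (8,2)@(17, 5): e=[3,0,2] → █  [on edge]
    (9,2)@(19, 5): e=[-1,10,-4] → ·
    (8,3)@(17, 7): e=[5,-10,10] → ·
    (9,3)@(19, 7): e=[1,0,4] → █  [on edge]
    (10,3)@(21, 7): e=[-3,10,-2] → ·
    (9,4)@(19, 9): e=[3,-10,12] → ·
    (10,4)@(21, 9): e=[-1,0,6] → ·  [on edge]
  covered (2 px):
    · · · · · · · · · · ·
    · · · · · · · · · · ·
    · · · · · · · · █ · ·
    · · · · · · · · · █ ·
    · · · · · · · · · · ·
    · · · · · · · · · · ·
    · · · · · · · · · · ·
    · · · · · · · · · · ·
T1:
  2·area = 5
  edge (20, 8)→(16, 5): d=(-4,-3) top-left  bias=+0
  edge (16, 5)→(15, 3): d=(-1,-2) top-left  bias=+0
  edge (15, 3)→(20, 8): d=(5,5) right/bottom  bias=-1
    (6,0)@(13, 1): e=[7,-2,0] → ·  [on edge]
    (7,1)@(15, 3): e=[5,0,0] → ·  [on edge]
    (8,2)@(17, 5): e=[3,2,0] → ·  [on edge]
    (8,3)@(17, 7): e=[-5,0,10] → ·  [on edge]
    (9,3)@(19, 7): e=[1,4,0] → ·  [on edge]
    (10,4)@(21, 9): e=[-1,6,0] → ·  [on edge]
    (9,5)@(19, 11): e=[-15,0,20] → ·  [on edge]
    (10,7)@(21, 15): e=[-25,0,30] → ·  [on edge]
  covered (0 px):
    · · · · · · · · · · ·
    · · · · · · · · · · ·
    · · · · · · · · · · ·
    · · · · · · · · · · ·
    · · · · · · · · · · ·
    · · · · · · · · · · ·
    · · · · · · · · · · ·
    · · · · · · · · · · ·
T2:
  2·area = 32  (B↔C swapped to make it positive)
  edge (22, 4)→(18, 16): d=(-4,12) right/bottom  bias=-1
  edge (18, 16)→(18, 8): d=(0,-8) top-left  bias=+0
  edge (18, 8)→(22, 4): d=(4,-4) top-left  bias=+0
    (10,2)@(21, 5): e=[8,24,0] → █  [on edge]
    (9,3)@(19, 7): e=[24,8,0] → █  [on edge]
    (10,3)@(21, 7): e=[0,24,8] → ·  [on edge]
    (8,4)@(17, 9): e=[40,-8,0] → ·  [on edge]
    (9,4)@(19, 9): e=[16,8,8] → █
    (10,4)@(21, 9): e=[-8,24,16] → ·
    (7,5)@(15, 11): e=[56,-24,0] → ·  [on edge]
    (9,5)@(19, 11): e=[8,8,16] → █
    (10,5)@(21, 11): e=[-16,24,24] → ·
    (6,6)@(13, 13): e=[72,-40,0] → ·  [on edge]
    (9,6)@(19, 13): e=[0,8,24] → ·  [on edge]
    (5,7)@(11, 15): e=[88,-56,0] → ·  [on edge]
  covered (4 px):
    · · · · · · · · · · ·
    · · · · · · · · · · ·
    · · · · · · · · · · █
    · · · · · · · · · █ ·
    · · · · · · · · · █ ·
    · · · · · · · · · █ ·
    · · · · · · · · · · ·
    · · · · · · · · · · ·
T3:
  2·area = 64  (B↔C swapped to make it positive)
  edge (8, 16)→(2, 8): d=(-6,-8) top-left  bias=+0
  edge (2, 8)→(16, 16): d=(14,8) right/bottom  bias=-1
  edge (16, 16)→(8, 16): d=(-8,0) right/bottom  bias=-1
    (1,4)@(3, 9): e=[2,6,56] → █
    (2,4)@(5, 9): e=[18,-10,56] → ·
    (1,5)@(3, 11): e=[-10,34,40] → ·
    (2,5)@(5, 11): e=[6,18,40] → █
    (3,5)@(7, 11): e=[22,2,40] → █
    (4,5)@(9, 11): e=[38,-14,40] → ·
    (2,6)@(5, 13): e=[-6,46,24] → ·
    (3,6)@(7, 13): e=[10,30,24] → █
    (4,6)@(9, 13): e=[26,14,24] → █
    (5,6)@(11, 13): e=[42,-2,24] → ·
    (3,7)@(7, 15): e=[-2,58,8] → ·
    (4,7)@(9, 15): e=[14,42,8] → █
  covered (8 px):
    · · · · · · · · · · ·
    · · · · · · · · · · ·
    · · · · · · · · · · ·
    · · · · · · · · · · ·
    · █ · · · · · · · · ·
    · · █ █ · · · · · · ·
    · · · █ █ · · · · · ·
    · · · · █ █ █ · · · ·

Answer: [[10,2],[9,3],[9,4],[9,5]]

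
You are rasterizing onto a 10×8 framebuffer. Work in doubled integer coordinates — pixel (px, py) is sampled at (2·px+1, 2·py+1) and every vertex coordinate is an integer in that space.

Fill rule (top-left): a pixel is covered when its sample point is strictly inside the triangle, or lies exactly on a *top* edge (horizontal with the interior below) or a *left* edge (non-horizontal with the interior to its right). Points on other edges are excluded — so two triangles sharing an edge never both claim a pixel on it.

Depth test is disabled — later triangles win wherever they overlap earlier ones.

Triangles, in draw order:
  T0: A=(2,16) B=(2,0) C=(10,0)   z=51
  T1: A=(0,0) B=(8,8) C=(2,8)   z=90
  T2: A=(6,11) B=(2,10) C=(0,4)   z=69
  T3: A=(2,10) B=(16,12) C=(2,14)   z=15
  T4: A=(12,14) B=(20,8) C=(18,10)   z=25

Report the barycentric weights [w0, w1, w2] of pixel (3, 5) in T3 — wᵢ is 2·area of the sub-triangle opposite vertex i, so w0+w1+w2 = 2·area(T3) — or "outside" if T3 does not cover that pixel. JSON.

T0:
  2·area = 128
  edge (2, 16)→(2, 0): d=(0,-16) top-left  bias=+0
  edge (2, 0)→(10, 0): d=(8,0) top-left  bias=+0
  edge (10, 0)→(2, 16): d=(-8,16) right/bottom  bias=-1
    (1,0)@(3, 1): e=[16,8,104] → █
    (2,0)@(5, 1): e=[48,8,72] → █
    (3,0)@(7, 1): e=[80,8,40] → █
    (4,0)@(9, 1): e=[112,8,8] → █
    (5,0)@(11, 1): e=[144,8,-24] → ·
    (1,1)@(3, 3): e=[16,24,88] → █
    (4,1)@(9, 3): e=[112,24,-8] → ·
    (1,2)@(3, 5): e=[16,40,72] → █
    (4,2)@(9, 5): e=[112,40,-24] → ·
    (1,3)@(3, 7): e=[16,56,56] → █
    (3,3)@(7, 7): e=[80,56,-8] → ·
    (1,4)@(3, 9): e=[16,72,40] → █
  covered (16 px):
    · █ █ █ █ · · · · ·
    · █ █ █ · · · · · ·
    · █ █ █ · · · · · ·
    · █ █ · · · · · · ·
    · █ █ · · · · · · ·
    · █ · · · · · · · ·
    · █ · · · · · · · ·
    · · · · · · · · · ·
T1:
  2·area = 48
  edge (0, 0)→(8, 8): d=(8,8) right/bottom  bias=-1
  edge (8, 8)→(2, 8): d=(-6,0) right/bottom  bias=-1
  edge (2, 8)→(0, 0): d=(-2,-8) top-left  bias=+0
    (0,0)@(1, 1): e=[0,42,6] → ·  [on edge]
    (0,1)@(1, 3): e=[16,30,2] → █
    (1,1)@(3, 3): e=[0,30,18] → ·  [on edge]
    (0,2)@(1, 5): e=[32,18,-2] → ·
    (1,2)@(3, 5): e=[16,18,14] → █
    (2,2)@(5, 5): e=[0,18,30] → ·  [on edge]
    (1,3)@(3, 7): e=[32,6,10] → █
    (2,3)@(5, 7): e=[16,6,26] → █
    (3,3)@(7, 7): e=[0,6,42] → ·  [on edge]
    (1,4)@(3, 9): e=[48,-6,6] → ·
    (2,4)@(5, 9): e=[32,-6,22] → ·
    (4,4)@(9, 9): e=[0,-6,54] → ·  [on edge]
    (5,5)@(11, 11): e=[0,-18,66] → ·  [on edge]
    (6,6)@(13, 13): e=[0,-30,78] → ·  [on edge]
    (7,7)@(15, 15): e=[0,-42,90] → ·  [on edge]
  covered (4 px):
    · · · · · · · · · ·
    █ · · · · · · · · ·
    · █ · · · · · · · ·
    · █ █ · · · · · · ·
    · · · · · · · · · ·
    · · · · · · · · · ·
    · · · · · · · · · ·
    · · · · · · · · · ·
T2:
  2·area = 22
  edge (6, 11)→(2, 10): d=(-4,-1) top-left  bias=+0
  edge (2, 10)→(0, 4): d=(-2,-6) top-left  bias=+0
  edge (0, 4)→(6, 11): d=(6,7) right/bottom  bias=-1
    (0,3)@(1, 7): e=[11,0,11] → █  [on edge]
    (1,3)@(3, 7): e=[13,12,-3] → ·
    (0,4)@(1, 9): e=[3,-4,23] → ·
    (1,4)@(3, 9): e=[5,8,9] → █
    (2,4)@(5, 9): e=[7,20,-5] → ·
    (1,5)@(3, 11): e=[-3,4,21] → ·
    (1,6)@(3, 13): e=[-11,0,33] → ·  [on edge]
  covered (2 px):
    · · · · · · · · · ·
    · · · · · · · · · ·
    · · · · · · · · · ·
    █ · · · · · · · · ·
    · █ · · · · · · · ·
    · · · · · · · · · ·
    · · · · · · · · · ·
    · · · · · · · · · ·
T3:
  2·area = 56
  edge (2, 10)→(16, 12): d=(14,2) right/bottom  bias=-1
  edge (16, 12)→(2, 14): d=(-14,2) right/bottom  bias=-1
  edge (2, 14)→(2, 10): d=(0,-4) top-left  bias=+0
    (1,5)@(3, 11): e=[12,40,4] → █
    (2,5)@(5, 11): e=[8,36,12] → █
    (3,5)@(7, 11): e=[4,32,20] → █
    (4,5)@(9, 11): e=[0,28,28] → ·  [on edge]
    (1,6)@(3, 13): e=[40,12,4] → █
    (4,6)@(9, 13): e=[28,0,28] → ·  [on edge]
    (1,7)@(3, 15): e=[68,-16,4] → ·
    (2,7)@(5, 15): e=[64,-20,12] → ·
    (3,7)@(7, 15): e=[60,-24,20] → ·
  covered (6 px):
    · · · · · · · · · ·
    · · · · · · · · · ·
    · · · · · · · · · ·
    · · · · · · · · · ·
    · · · · · · · · · ·
    · █ █ █ · · · · · ·
    · █ █ █ · · · · · ·
    · · · · · · · · · ·
T4:
  2·area = 4
  edge (12, 14)→(20, 8): d=(8,-6) top-left  bias=+0
  edge (20, 8)→(18, 10): d=(-2,2) right/bottom  bias=-1
  edge (18, 10)→(12, 14): d=(-6,4) right/bottom  bias=-1
    (9,4)@(19, 9): e=[2,0,2] → ·  [on edge]
    (8,5)@(17, 11): e=[6,0,-2] → ·  [on edge]
    (7,6)@(15, 13): e=[10,0,-6] → ·  [on edge]
    (6,7)@(13, 15): e=[14,0,-10] → ·  [on edge]
  covered (0 px):
    · · · · · · · · · ·
    · · · · · · · · · ·
    · · · · · · · · · ·
    · · · · · · · · · ·
    · · · · · · · · · ·
    · · · · · · · · · ·
    · · · · · · · · · ·
    · · · · · · · · · ·

Answer: [32,20,4]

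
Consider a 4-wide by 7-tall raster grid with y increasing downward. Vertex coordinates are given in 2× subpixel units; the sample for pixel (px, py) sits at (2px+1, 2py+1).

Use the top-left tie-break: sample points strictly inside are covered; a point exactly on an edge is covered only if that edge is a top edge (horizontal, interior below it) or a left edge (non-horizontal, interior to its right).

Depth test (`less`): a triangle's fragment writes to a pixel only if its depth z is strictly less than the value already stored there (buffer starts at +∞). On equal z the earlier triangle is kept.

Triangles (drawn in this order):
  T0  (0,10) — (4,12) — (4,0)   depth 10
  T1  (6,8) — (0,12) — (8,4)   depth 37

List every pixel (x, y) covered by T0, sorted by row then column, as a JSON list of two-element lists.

T0:
  2·area = 48  (B↔C swapped to make it positive)
  edge (0, 10)→(4, 0): d=(4,-10) top-left  bias=+0
  edge (4, 0)→(4, 12): d=(0,12) right/bottom  bias=-1
  edge (4, 12)→(0, 10): d=(-4,-2) top-left  bias=+0
    (1,1)@(3, 3): e=[2,12,34] → X
    (2,1)@(5, 3): e=[22,-12,38] → .
    (1,2)@(3, 5): e=[10,12,26] → X
    (2,2)@(5, 5): e=[30,-12,30] → .
    (1,3)@(3, 7): e=[18,12,18] → X
    (2,3)@(5, 7): e=[38,-12,22] → .
    (0,4)@(1, 9): e=[6,36,6] → X
    (2,4)@(5, 9): e=[46,-12,14] → .
    (0,5)@(1, 11): e=[14,36,-2] → .
    (1,5)@(3, 11): e=[34,12,2] → X
    (2,5)@(5, 11): e=[54,-12,6] → .
    (1,6)@(3, 13): e=[42,12,-6] → .
  covered (6 px):
    . . . .
    . X . .
    . X . .
    . X . .
    X X . .
    . X . .
    . . . .
T1:
  2·area = 16
  edge (6, 8)→(0, 12): d=(-6,4) right/bottom  bias=-1
  edge (0, 12)→(8, 4): d=(8,-8) top-left  bias=+0
  edge (8, 4)→(6, 8): d=(-2,4) right/bottom  bias=-1
    (3,2)@(7, 5): e=[14,0,2] → X  [on edge]
    (2,3)@(5, 7): e=[10,0,6] → X  [on edge]
    (3,3)@(7, 7): e=[2,16,-2] → .
    (1,4)@(3, 9): e=[6,0,10] → X  [on edge]
    (2,4)@(5, 9): e=[-2,16,2] → .
    (0,5)@(1, 11): e=[2,0,14] → X  [on edge]
    (1,5)@(3, 11): e=[-6,16,6] → .
    (0,6)@(1, 13): e=[-10,16,10] → .
  covered (4 px):
    . . . .
    . . . .
    . . . X
    . . X .
    . X . .
    X . . .
    . . . .

Answer: [[1,1],[1,2],[1,3],[0,4],[1,4],[1,5]]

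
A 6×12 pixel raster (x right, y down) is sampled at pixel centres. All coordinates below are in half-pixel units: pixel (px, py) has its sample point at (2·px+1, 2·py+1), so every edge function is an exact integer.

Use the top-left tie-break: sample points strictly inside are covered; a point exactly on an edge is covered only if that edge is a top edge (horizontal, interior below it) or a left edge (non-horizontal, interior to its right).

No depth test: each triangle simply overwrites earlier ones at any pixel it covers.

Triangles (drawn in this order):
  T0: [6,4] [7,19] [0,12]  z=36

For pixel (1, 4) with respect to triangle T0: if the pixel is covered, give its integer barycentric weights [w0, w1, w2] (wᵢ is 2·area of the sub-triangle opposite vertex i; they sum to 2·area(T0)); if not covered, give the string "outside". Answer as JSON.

T0:
  2·area = 98
  edge (6, 4)→(7, 19): d=(1,15) right/bottom  bias=-1
  edge (7, 19)→(0, 12): d=(-7,-7) top-left  bias=+0
  edge (0, 12)→(6, 4): d=(6,-8) top-left  bias=+0
    (2,3)@(5, 7): e=[18,70,10] → #
    (3,3)@(7, 7): e=[-12,84,26] → ·
    (1,4)@(3, 9): e=[50,42,6] → #
    (3,4)@(7, 9): e=[-10,70,38] → ·
    (0,5)@(1, 11): e=[82,14,2] → #
    (3,5)@(7, 11): e=[-8,56,50] → ·
    (0,6)@(1, 13): e=[84,0,14] → #  [on edge]
    (3,6)@(7, 13): e=[-6,42,62] → ·
    (0,7)@(1, 15): e=[86,-14,26] → ·
    (1,7)@(3, 15): e=[56,0,42] → #  [on edge]
    (3,7)@(7, 15): e=[-4,28,74] → ·
    (1,8)@(3, 17): e=[58,-14,54] → ·
    (2,8)@(5, 17): e=[28,0,70] → #  [on edge]
    (3,9)@(7, 19): e=[0,0,98] → ·  [on edge]
    (4,10)@(9, 21): e=[-28,0,126] → ·  [on edge]
    (5,11)@(11, 23): e=[-56,0,154] → ·  [on edge]
  covered (12 px):
    · · · · · ·
    · · · · · ·
    · · · · · ·
    · · # · · ·
    · # # · · ·
    # # # · · ·
    # # # · · ·
    · # # · · ·
    · · # · · ·
    · · · · · ·
    · · · · · ·
    · · · · · ·

Answer: [42,6,50]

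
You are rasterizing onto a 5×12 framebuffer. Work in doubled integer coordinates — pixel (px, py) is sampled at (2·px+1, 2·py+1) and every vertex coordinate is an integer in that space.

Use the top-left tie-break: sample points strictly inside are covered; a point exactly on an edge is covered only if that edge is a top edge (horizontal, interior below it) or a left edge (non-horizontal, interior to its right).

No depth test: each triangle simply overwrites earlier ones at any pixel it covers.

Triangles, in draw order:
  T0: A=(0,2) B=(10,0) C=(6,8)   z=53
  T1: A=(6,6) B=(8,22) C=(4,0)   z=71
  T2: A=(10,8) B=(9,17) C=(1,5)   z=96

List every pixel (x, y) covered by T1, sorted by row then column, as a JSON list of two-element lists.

T0:
  2·area = 72
  edge (0, 2)→(10, 0): d=(10,-2) top-left  bias=+0
  edge (10, 0)→(6, 8): d=(-4,8) right/bottom  bias=-1
  edge (6, 8)→(0, 2): d=(-6,-6) top-left  bias=+0
    (2,0)@(5, 1): e=[0,36,36] → █  [on edge]
    (3,0)@(7, 1): e=[4,20,48] → █
    (4,0)@(9, 1): e=[8,4,60] → █
    (0,1)@(1, 3): e=[12,60,0] → █  [on edge]
    (1,1)@(3, 3): e=[16,44,12] → █
    (4,1)@(9, 3): e=[28,-4,48] → ·
    (0,2)@(1, 5): e=[32,52,-12] → ·
    (1,2)@(3, 5): e=[36,36,0] → █  [on edge]
    (4,2)@(9, 5): e=[48,-12,36] → ·
    (1,3)@(3, 7): e=[56,28,-12] → ·
    (2,3)@(5, 7): e=[60,12,0] → █  [on edge]
    (3,3)@(7, 7): e=[64,-4,12] → ·
    (3,4)@(7, 9): e=[84,-12,0] → ·  [on edge]
    (4,5)@(9, 11): e=[108,-36,0] → ·  [on edge]
  covered (11 px):
    · · █ █ █
    █ █ █ █ ·
    · █ █ █ ·
    · · █ · ·
    · · · · ·
    · · · · ·
    · · · · ·
    · · · · ·
    · · · · ·
    · · · · ·
    · · · · ·
    · · · · ·
T1:
  2·area = 20
  edge (6, 6)→(8, 22): d=(2,16) right/bottom  bias=-1
  edge (8, 22)→(4, 0): d=(-4,-22) top-left  bias=+0
  edge (4, 0)→(6, 6): d=(2,6) right/bottom  bias=-1
    (2,1)@(5, 3): e=[10,10,0] → ·  [on edge]
    (2,2)@(5, 5): e=[14,2,4] → █
    (3,2)@(7, 5): e=[-18,46,-8] → ·
    (2,3)@(5, 7): e=[18,-6,8] → ·
    (3,4)@(7, 9): e=[-10,30,0] → ·  [on edge]
    (3,7)@(7, 15): e=[2,6,12] → █
    (4,7)@(9, 15): e=[-30,50,0] → ·  [on edge]
    (3,8)@(7, 17): e=[6,-2,16] → ·
  covered (2 px):
    · · · · ·
    · · · · ·
    · · █ · ·
    · · · · ·
    · · · · ·
    · · · · ·
    · · · · ·
    · · · █ ·
    · · · · ·
    · · · · ·
    · · · · ·
    · · · · ·
T2:
  2·area = 84
  edge (10, 8)→(9, 17): d=(-1,9) right/bottom  bias=-1
  edge (9, 17)→(1, 5): d=(-8,-12) top-left  bias=+0
  edge (1, 5)→(10, 8): d=(9,3) right/bottom  bias=-1
    (0,2)@(1, 5): e=[84,0,0] → ·  [on edge]
    (1,3)@(3, 7): e=[64,8,12] → █
    (2,3)@(5, 7): e=[46,32,6] → █
    (3,3)@(7, 7): e=[28,56,0] → ·  [on edge]
    (1,4)@(3, 9): e=[62,-8,30] → ·
    (2,4)@(5, 9): e=[44,16,24] → █
    (3,4)@(7, 9): e=[26,40,18] → █
    (4,4)@(9, 9): e=[8,64,12] → █
    (2,5)@(5, 11): e=[42,0,42] → █  [on edge]
    (2,6)@(5, 13): e=[40,-16,60] → ·
    (3,6)@(7, 13): e=[22,8,54] → █
    (3,7)@(7, 15): e=[20,-8,72] → ·
    (4,8)@(9, 17): e=[0,0,84] → ·  [on edge]
  covered (11 px):
    · · · · ·
    · · · · ·
    · · · · ·
    · █ █ · ·
    · · █ █ █
    · · █ █ █
    · · · █ █
    · · · · █
    · · · · ·
    · · · · ·
    · · · · ·
    · · · · ·

Answer: [[2,2],[3,7]]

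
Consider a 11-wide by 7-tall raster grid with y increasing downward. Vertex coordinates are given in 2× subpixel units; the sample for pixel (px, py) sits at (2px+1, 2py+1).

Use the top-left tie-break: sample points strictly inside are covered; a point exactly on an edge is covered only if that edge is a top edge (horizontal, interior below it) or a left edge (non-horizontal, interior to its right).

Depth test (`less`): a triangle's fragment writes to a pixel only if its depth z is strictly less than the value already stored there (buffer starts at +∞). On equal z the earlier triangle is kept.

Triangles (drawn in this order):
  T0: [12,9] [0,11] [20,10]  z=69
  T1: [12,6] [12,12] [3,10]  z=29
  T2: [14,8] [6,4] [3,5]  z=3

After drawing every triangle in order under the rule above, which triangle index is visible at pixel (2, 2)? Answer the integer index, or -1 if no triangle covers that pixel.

T0:
  2·area = 28  (B↔C swapped to make it positive)
  edge (12, 9)→(20, 10): d=(8,1) right/bottom  bias=-1
  edge (20, 10)→(0, 11): d=(-20,1) right/bottom  bias=-1
  edge (0, 11)→(12, 9): d=(12,-2) top-left  bias=+0
  covered (0 px):
    · · · · · · · · · · ·
    · · · · · · · · · · ·
    · · · · · · · · · · ·
    · · · · · · · · · · ·
    · · · · · · · · · · ·
    · · · · · · · · · · ·
    · · · · · · · · · · ·
T1:
  2·area = 54
  edge (12, 6)→(12, 12): d=(0,6) right/bottom  bias=-1
  edge (12, 12)→(3, 10): d=(-9,-2) top-left  bias=+0
  edge (3, 10)→(12, 6): d=(9,-4) top-left  bias=+0
    (5,3)@(11, 7): e=[6,43,5] → #
    (6,3)@(13, 7): e=[-6,47,13] → ·
    (3,4)@(7, 9): e=[30,17,7] → #
    (4,4)@(9, 9): e=[18,21,15] → #
    (6,4)@(13, 9): e=[-6,29,31] → ·
    (3,5)@(7, 11): e=[30,-1,25] → ·
    (4,5)@(9, 11): e=[18,3,33] → #
    (6,5)@(13, 11): e=[-6,11,49] → ·
    (4,6)@(9, 13): e=[18,-15,51] → ·
    (5,6)@(11, 13): e=[6,-11,59] → ·
  covered (6 px):
    · · · · · · · · · · ·
    · · · · · · · · · · ·
    · · · · · · · · · · ·
    · · · · · # · · · · ·
    · · · # # # · · · · ·
    · · · · # # · · · · ·
    · · · · · · · · · · ·
T2:
  2·area = 20  (B↔C swapped to make it positive)
  edge (14, 8)→(3, 5): d=(-11,-3) top-left  bias=+0
  edge (3, 5)→(6, 4): d=(3,-1) top-left  bias=+0
  edge (6, 4)→(14, 8): d=(8,4) right/bottom  bias=-1
    (7,0)@(15, 1): e=[80,0,-60] → ·  [on edge]
    (4,1)@(9, 3): e=[40,0,-20] → ·  [on edge]
    (1,2)@(3, 5): e=[0,0,20] → #  [on edge]
    (2,2)@(5, 5): e=[6,2,12] → #
    (3,2)@(7, 5): e=[12,4,4] → #
    (4,2)@(9, 5): e=[18,6,-4] → ·
    (1,3)@(3, 7): e=[-22,6,36] → ·
    (2,3)@(5, 7): e=[-16,8,28] → ·
    (3,3)@(7, 7): e=[-10,10,20] → ·
    (5,3)@(11, 7): e=[2,14,4] → #
    (6,3)@(13, 7): e=[8,16,-4] → ·
    (5,4)@(11, 9): e=[-20,20,20] → ·
  covered (4 px):
    · · · · · · · · · · ·
    · · · · · · · · · · ·
    · # # # · · · · · · ·
    · · · · · # · · · · ·
    · · · · · · · · · · ·
    · · · · · · · · · · ·
    · · · · · · · · · · ·

Z-buffer (winner per pixel, '.' = empty):
  . . . . . . . . . . .
  . . . . . . . . . . .
  . 2 2 2 . . . . . . .
  . . . . . 2 . . . . .
  . . . 1 1 1 . . . . .
  . . . . 1 1 . . . . .
  . . . . . . . . . . .

Result: 2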